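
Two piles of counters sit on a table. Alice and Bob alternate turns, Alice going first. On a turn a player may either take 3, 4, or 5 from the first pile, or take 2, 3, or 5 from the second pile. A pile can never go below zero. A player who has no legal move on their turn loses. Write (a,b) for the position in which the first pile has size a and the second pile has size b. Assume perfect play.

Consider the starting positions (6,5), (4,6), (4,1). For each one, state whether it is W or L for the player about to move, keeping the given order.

Work bottom-up. With no move the player to move loses. Otherwise the position is W if at least one move leads to an L position for the opponent, and L if every move leads to a W.
No move ever increases a pile, so every position that can arise here has a ≤ 6 and b ≤ 6; it is enough to label the cells with 0 ≤ a ≤ 6 and 0 ≤ b ≤ 6.
Every move lowers a or b (never raises either), so fill the grid row by row in increasing a, and left to right within a row: each cell's successors are then already labelled.
      b=0  b=1  b=2  b=3  b=4  b=5  b=6
a=0:    L    L    W    W    W    W    W
a=1:    L    L    W    W    W    W    W
a=2:    L    L    W    W    W    W    W
a=3:    W    W    L    L    W    W    W
a=4:    W    W    L    L    W    W    W
a=5:    W    W    L    L    W    W    W
a=6:    W    W    W    W    L    L    W
Cells with no legal move (terminal, hence L): (0,0), (0,1), (1,0), (1,1), (2,0), (2,1).
The remaining L cells, each justified by listing all of its moves:
(3,2): moves to (0,2)(W), (3,0)(W); every one is W ⇒ L
(3,3): moves to (0,3)(W), (3,1)(W), (3,0)(W); every one is W ⇒ L
(4,2): moves to (1,2)(W), (0,2)(W), (4,0)(W); every one is W ⇒ L
(4,3): moves to (1,3)(W), (0,3)(W), (4,1)(W), (4,0)(W); every one is W ⇒ L
(5,2): moves to (2,2)(W), (1,2)(W), (0,2)(W), (5,0)(W); every one is W ⇒ L
(5,3): moves to (2,3)(W), (1,3)(W), (0,3)(W), (5,1)(W), (5,0)(W); every one is W ⇒ L
(6,4): moves to (3,4)(W), (2,4)(W), (1,4)(W), (6,2)(W), (6,1)(W); every one is W ⇒ L
(6,5): moves to (3,5)(W), (2,5)(W), (1,5)(W), (6,3)(W), (6,2)(W), (6,0)(W); every one is W ⇒ L
Every other cell has at least one move into one of the L cells above, so it is W.
(6,5): one of the L cells justified above, so L
(4,6): the move to (4,3) reaches an L cell, so W
(4,1): the move to (1,1) reaches an L cell, so W

(6,5): L, (4,6): W, (4,1): W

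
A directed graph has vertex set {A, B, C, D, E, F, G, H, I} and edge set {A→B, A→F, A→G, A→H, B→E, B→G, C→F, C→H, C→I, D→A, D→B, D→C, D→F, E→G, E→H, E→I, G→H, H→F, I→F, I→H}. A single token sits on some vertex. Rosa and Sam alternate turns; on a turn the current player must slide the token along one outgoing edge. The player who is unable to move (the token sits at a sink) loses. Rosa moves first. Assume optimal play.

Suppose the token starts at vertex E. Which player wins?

Rosa wins.

Use the standard recursion: the mover loses at a terminal position; elsewhere, the mover wins exactly when some move hands the opponent an L position.
Every edge goes from a vertex to one that appears earlier in the order F, H, G, I, E, B, C, A, D, so processing vertices in that order labels each vertex after all of its successors.
F: no outgoing edge → L
H: →F(L), so W
G: →H(W) only, which is W, so L
I: →F(L), so W
E: →G(L), so W
B: →G(L), so W
C: →F(L), so W
A: →G(L), so W
D: →F(L), so W
The starting position E is W: Rosa should move to G, handing over an L position.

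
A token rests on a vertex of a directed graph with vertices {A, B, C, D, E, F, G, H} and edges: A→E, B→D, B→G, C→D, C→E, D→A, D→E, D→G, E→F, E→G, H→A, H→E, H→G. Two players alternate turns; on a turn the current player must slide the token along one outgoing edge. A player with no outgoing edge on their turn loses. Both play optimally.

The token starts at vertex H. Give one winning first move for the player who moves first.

Move to A.

Work bottom-up. With no move the player to move loses. Otherwise the position is W if at least one move leads to an L position for the opponent, and L if every move leads to a W.
Every edge goes from a vertex to one that appears earlier in the order G, F, E, A, D, C, B, H, so processing vertices in that order labels each vertex after all of its successors.
G: no outgoing edge → L
F: no outgoing edge → L
E: can move to F, which is L ⇒ W
A: the only move is to E(W), a W ⇒ L
D: can move to A, which is L ⇒ W
C: moves to D(W), E(W); every one is W ⇒ L
B: can move to G, which is L ⇒ W
H: can move to A, which is L ⇒ W
From H, the L positions reachable in one move are: A, G. Any move reaching one of these is winning.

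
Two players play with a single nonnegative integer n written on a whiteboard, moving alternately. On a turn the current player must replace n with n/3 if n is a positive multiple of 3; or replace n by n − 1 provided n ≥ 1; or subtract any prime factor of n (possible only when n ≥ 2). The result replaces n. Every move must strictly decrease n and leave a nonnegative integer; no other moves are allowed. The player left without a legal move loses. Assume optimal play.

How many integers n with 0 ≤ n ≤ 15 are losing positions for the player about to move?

4

Label each position W (a win for the player to move) or L (a loss). A position with no legal move is L; any other position is W exactly when some move reaches an L, and L when every move reaches a W.
n=0: no move → L
n=1: W (go to 0, an L position)
n=2: W (go to 0, an L position)
n=3: W (go to 0, an L position)
n=4: L (options 2(W), 3(W) are all W)
n=5: W (go to 0, an L position)
n=6: W (go to 4, an L position)
n=7: W (go to 0, an L position)
n=8: L (options 6(W), 7(W) are all W)
n=9: W (go to 8, an L position)
n=10: W (go to 8, an L position)
n=11: W (go to 0, an L position)
n=12: W (go to 4, an L position)
n=13: W (go to 0, an L position)
n=14: L (options 7(W), 12(W), 13(W) are all W)
n=15: W (go to 14, an L position)
L entries with 0 ≤ n ≤ 15: n = 0, 4, 8, 14; that makes 4.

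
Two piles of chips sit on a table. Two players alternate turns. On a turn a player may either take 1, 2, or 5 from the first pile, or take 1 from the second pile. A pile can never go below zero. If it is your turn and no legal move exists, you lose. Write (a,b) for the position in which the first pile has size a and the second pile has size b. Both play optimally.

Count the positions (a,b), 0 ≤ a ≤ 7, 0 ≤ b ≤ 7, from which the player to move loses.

Compute win/loss labels from the base case upward. A position with no move is L. Any other position is W if it can reach an L in one move, else L.
Every move lowers a or b (never raises either), so fill the grid row by row in increasing a, and left to right within a row: each cell's successors are then already labelled.
      b=0  b=1  b=2  b=3  b=4  b=5  b=6  b=7
a=0:    L    W    L    W    L    W    L    W
a=1:    W    L    W    L    W    L    W    L
a=2:    W    W    W    W    W    W    W    W
a=3:    L    W    L    W    L    W    L    W
a=4:    W    L    W    L    W    L    W    L
a=5:    W    W    W    W    W    W    W    W
a=6:    L    W    L    W    L    W    L    W
a=7:    W    L    W    L    W    L    W    L
Cells with no legal move (terminal, hence L): (0,0).
The remaining L cells, each justified by listing all of its moves:
(0,2): L (sole option (0,1)(W) is W)
(0,4): L (sole option (0,3)(W) is W)
(0,6): L (sole option (0,5)(W) is W)
(1,1): L (options (0,1)(W), (1,0)(W) are all W)
(1,3): L (options (0,3)(W), (1,2)(W) are all W)
(1,5): L (options (0,5)(W), (1,4)(W) are all W)
(1,7): L (options (0,7)(W), (1,6)(W) are all W)
(3,0): L (options (2,0)(W), (1,0)(W) are all W)
(3,2): L (options (2,2)(W), (1,2)(W), (3,1)(W) are all W)
(3,4): L (options (2,4)(W), (1,4)(W), (3,3)(W) are all W)
(3,6): L (options (2,6)(W), (1,6)(W), (3,5)(W) are all W)
(4,1): L (options (3,1)(W), (2,1)(W), (4,0)(W) are all W)
(4,3): L (options (3,3)(W), (2,3)(W), (4,2)(W) are all W)
(4,5): L (options (3,5)(W), (2,5)(W), (4,4)(W) are all W)
(4,7): L (options (3,7)(W), (2,7)(W), (4,6)(W) are all W)
(6,0): L (options (5,0)(W), (4,0)(W), (1,0)(W) are all W)
(6,2): L (options (5,2)(W), (4,2)(W), (1,2)(W), (6,1)(W) are all W)
(6,4): L (options (5,4)(W), (4,4)(W), (1,4)(W), (6,3)(W) are all W)
(6,6): L (options (5,6)(W), (4,6)(W), (1,6)(W), (6,5)(W) are all W)
(7,1): L (options (6,1)(W), (5,1)(W), (2,1)(W), (7,0)(W) are all W)
(7,3): L (options (6,3)(W), (5,3)(W), (2,3)(W), (7,2)(W) are all W)
(7,5): L (options (6,5)(W), (5,5)(W), (2,5)(W), (7,4)(W) are all W)
(7,7): L (options (6,7)(W), (5,7)(W), (2,7)(W), (7,6)(W) are all W)
Every other cell has at least one move into one of the L cells above, so it is W.
L cells per row: a=0: 4, a=1: 4, a=2: 0, a=3: 4, a=4: 4, a=5: 0, a=6: 4, a=7: 4; total 24.

24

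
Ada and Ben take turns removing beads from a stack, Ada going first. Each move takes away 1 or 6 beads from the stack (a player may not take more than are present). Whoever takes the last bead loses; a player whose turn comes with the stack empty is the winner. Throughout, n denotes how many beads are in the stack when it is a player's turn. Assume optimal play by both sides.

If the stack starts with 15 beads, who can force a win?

Use the standard recursion: the mover wins at a terminal position; elsewhere, the mover wins exactly when some move hands the opponent an L position.
n=0: no move; the opponent has just taken the last bead and therefore loses → W
n=1: only reaches 0(W), which is W → L
n=2: reaches L-position 1 → W
n=3: only reaches 2(W), which is W → L
n=4: reaches L-position 3 → W
n=5: only reaches 4(W), which is W → L
n=6: reaches L-position 5 → W
n=7: reaches L-position 1 → W
n=8: only reaches 7(W), 2(W), all W → L
n=9: reaches L-position 8 → W
n=10: only reaches 9(W), 4(W), all W → L
n=11: reaches L-position 10 → W
n=12: only reaches 11(W), 6(W), all W → L
n=13: reaches L-position 12 → W
n=14: reaches L-position 8 → W
n=15: only reaches 14(W), 9(W), all W → L
The starting position 15 is L: whatever Ada does, the opponent receives a W position.

Ben wins.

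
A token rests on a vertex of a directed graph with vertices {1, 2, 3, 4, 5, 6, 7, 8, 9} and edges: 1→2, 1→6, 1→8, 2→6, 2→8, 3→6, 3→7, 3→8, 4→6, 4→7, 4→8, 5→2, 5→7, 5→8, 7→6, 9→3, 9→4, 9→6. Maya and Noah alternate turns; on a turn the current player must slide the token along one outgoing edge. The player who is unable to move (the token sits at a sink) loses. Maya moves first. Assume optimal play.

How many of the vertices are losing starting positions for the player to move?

2

Use the standard recursion: the mover loses at a terminal position; elsewhere, the mover wins exactly when some move hands the opponent an L position.
Every edge goes from a vertex to one that appears earlier in the order 8, 6, 2, 1, 7, 4, 3, 9, 5, so processing vertices in that order labels each vertex after all of its successors.
8: no outgoing edge → L
6: no outgoing edge → L
2: →6(L), so W
1: →6(L), so W
7: →6(L), so W
4: →6(L), so W
3: →6(L), so W
9: →6(L), so W
5: →8(L), so W
The L vertices are 6, 8; that is 2 in all.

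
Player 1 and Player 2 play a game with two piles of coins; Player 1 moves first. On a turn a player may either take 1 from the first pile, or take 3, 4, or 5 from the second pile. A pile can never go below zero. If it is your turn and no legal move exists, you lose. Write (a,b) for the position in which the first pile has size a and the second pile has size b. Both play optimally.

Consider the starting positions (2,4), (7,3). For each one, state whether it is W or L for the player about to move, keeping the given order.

Classify positions by backward induction: terminal positions (no move available) are L. From any other position, the mover wins iff some move reaches an L.
No move ever increases a pile, so every position that can arise here has a ≤ 7 and b ≤ 4; it is enough to label the cells with 0 ≤ a ≤ 7 and 0 ≤ b ≤ 4.
Every move lowers a or b (never raises either), so fill the grid row by row in increasing a, and left to right within a row: each cell's successors are then already labelled.
      b=0  b=1  b=2  b=3  b=4
a=0:    L    L    L    W    W
a=1:    W    W    W    L    L
a=2:    L    L    L    W    W
a=3:    W    W    W    L    L
a=4:    L    L    L    W    W
a=5:    W    W    W    L    L
a=6:    L    L    L    W    W
a=7:    W    W    W    L    L
Cells with no legal move (terminal, hence L): (0,0), (0,1), (0,2).
The remaining L cells, each justified by listing all of its moves:
(1,3): →(0,3)(W), (1,0)(W) — all W, so L
(1,4): →(0,4)(W), (1,1)(W), (1,0)(W) — all W, so L
(2,0): →(1,0)(W) only, which is W, so L
(2,1): →(1,1)(W) only, which is W, so L
(2,2): →(1,2)(W) only, which is W, so L
(3,3): →(2,3)(W), (3,0)(W) — all W, so L
(3,4): →(2,4)(W), (3,1)(W), (3,0)(W) — all W, so L
(4,0): →(3,0)(W) only, which is W, so L
(4,1): →(3,1)(W) only, which is W, so L
(4,2): →(3,2)(W) only, which is W, so L
(5,3): →(4,3)(W), (5,0)(W) — all W, so L
(5,4): →(4,4)(W), (5,1)(W), (5,0)(W) — all W, so L
(6,0): →(5,0)(W) only, which is W, so L
(6,1): →(5,1)(W) only, which is W, so L
(6,2): →(5,2)(W) only, which is W, so L
(7,3): →(6,3)(W), (7,0)(W) — all W, so L
(7,4): →(6,4)(W), (7,1)(W), (7,0)(W) — all W, so L
Every other cell has at least one move into one of the L cells above, so it is W.
(2,4): the move to (1,4) reaches an L cell, so W
(7,3): one of the L cells justified above, so L

(2,4): W, (7,3): L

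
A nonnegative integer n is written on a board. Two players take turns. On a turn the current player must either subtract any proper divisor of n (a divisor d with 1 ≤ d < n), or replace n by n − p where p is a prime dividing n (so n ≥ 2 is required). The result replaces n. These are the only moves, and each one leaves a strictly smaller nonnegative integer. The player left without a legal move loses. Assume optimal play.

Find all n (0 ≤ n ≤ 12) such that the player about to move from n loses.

Use the standard recursion: the mover loses at a terminal position; elsewhere, the mover wins exactly when some move hands the opponent an L position.
n=0: no move → L
n=1: no move → L
n=2: reaches L-position 0 → W
n=3: reaches L-position 0 → W
n=4: only reaches 2(W), 3(W), all W → L
n=5: reaches L-position 0 → W
n=6: reaches L-position 4 → W
n=7: reaches L-position 0 → W
n=8: reaches L-position 4 → W
n=9: only reaches 6(W), 8(W), all W → L
n=10: reaches L-position 9 → W
n=11: reaches L-position 0 → W
n=12: reaches L-position 9 → W
Reading off the rows marked L gives the requested list; there are 4 such values of n.

0, 1, 4, 9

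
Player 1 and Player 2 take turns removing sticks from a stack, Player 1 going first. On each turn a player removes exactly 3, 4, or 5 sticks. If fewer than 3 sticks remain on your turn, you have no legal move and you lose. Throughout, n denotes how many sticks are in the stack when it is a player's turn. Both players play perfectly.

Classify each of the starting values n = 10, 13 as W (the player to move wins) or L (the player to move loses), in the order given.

Classify positions by backward induction: terminal positions (no move available) are L. From any other position, the mover wins iff some move reaches an L.
n=0: no move → L
n=1: no move → L
n=2: no move → L
n=3: →0(L), so W
n=4: →1(L), so W
n=5: →2(L), so W
n=6: →2(L), so W
n=7: →2(L), so W
n=8: →5(W), 4(W), 3(W) — all W, so L
n=9: →6(W), 5(W), 4(W) — all W, so L
n=10: →7(W), 6(W), 5(W) — all W, so L
n=11: →8(L), so W
n=12: →9(L), so W
n=13: →10(L), so W

10: L, 13: W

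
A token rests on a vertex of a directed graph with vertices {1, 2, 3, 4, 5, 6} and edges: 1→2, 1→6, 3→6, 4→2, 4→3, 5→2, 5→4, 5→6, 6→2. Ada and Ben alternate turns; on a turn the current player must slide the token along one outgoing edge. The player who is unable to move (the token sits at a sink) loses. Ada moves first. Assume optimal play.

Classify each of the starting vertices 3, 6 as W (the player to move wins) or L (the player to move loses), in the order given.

Positions with no move are L. A position that does have a move is losing for the player to move precisely when every available move leads to a winning position for the opponent. Fill in the labels:
Every edge goes from a vertex to one that appears earlier in the order 2, 6, 3, 4, 1, 5, so processing vertices in that order labels each vertex after all of its successors.
2: no outgoing edge → L
6: W (go to 2, an L position)
3: L (sole option 6(W) is W)
4: W (go to 3, an L position)
1: W (go to 2, an L position)
5: W (go to 2, an L position)

3: L, 6: W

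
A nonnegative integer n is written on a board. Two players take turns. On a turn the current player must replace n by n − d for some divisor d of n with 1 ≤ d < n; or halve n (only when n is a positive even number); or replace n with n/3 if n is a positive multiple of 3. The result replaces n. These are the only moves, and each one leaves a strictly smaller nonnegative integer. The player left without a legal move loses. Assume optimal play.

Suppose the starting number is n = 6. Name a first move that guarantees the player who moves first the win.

Move to 4.

Label each position W (a win for the player to move) or L (a loss). A position with no legal move is L; any other position is W exactly when some move reaches an L, and L when every move reaches a W.
n=0: no move → L
n=1: no move → L
n=2: →1(L), so W
n=3: →1(L), so W
n=4: →2(W), 3(W) — all W, so L
n=5: →4(L), so W
n=6: →4(L), so W
From 6, the L positions reachable in one move are: 4.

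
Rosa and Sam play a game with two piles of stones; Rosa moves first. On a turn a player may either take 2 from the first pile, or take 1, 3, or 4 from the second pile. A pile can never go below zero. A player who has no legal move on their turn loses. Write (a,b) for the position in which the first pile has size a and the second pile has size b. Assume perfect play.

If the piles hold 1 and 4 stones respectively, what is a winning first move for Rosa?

Move to (1,0).

Build the W/L table. Terminal = L. A non-terminal position is W if it has a move to some L; otherwise it is L.
No move ever increases a pile, so every position that can arise here has a ≤ 1 and b ≤ 4; it is enough to label the cells with 0 ≤ a ≤ 1 and 0 ≤ b ≤ 4.
Every move lowers a or b (never raises either), so fill the grid row by row in increasing a, and left to right within a row: each cell's successors are then already labelled.
      b=0  b=1  b=2  b=3  b=4
a=0:    L    W    L    W    W
a=1:    L    W    L    W    W
Cells with no legal move (terminal, hence L): (0,0), (1,0).
The remaining L cells, each justified by listing all of its moves:
(0,2): only reaches (0,1)(W), which is W → L
(1,2): only reaches (1,1)(W), which is W → L
Every other cell has at least one move into one of the L cells above, so it is W.
From (1,4), the L positions reachable in one move are: (1,0).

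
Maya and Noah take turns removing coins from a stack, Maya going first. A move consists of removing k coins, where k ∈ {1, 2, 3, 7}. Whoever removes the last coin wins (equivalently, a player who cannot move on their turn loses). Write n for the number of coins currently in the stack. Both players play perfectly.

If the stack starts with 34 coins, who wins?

Maya wins.

Classify positions by backward induction: terminal positions (no move available) are L. From any other position, the mover wins iff some move reaches an L.
n=0: no move → L
n=1: can move to 0, which is L ⇒ W
n=2: can move to 0, which is L ⇒ W
n=3: can move to 0, which is L ⇒ W
n=4: moves to 3(W), 2(W), 1(W); every one is W ⇒ L
n=5: can move to 4, which is L ⇒ W
n=6: can move to 4, which is L ⇒ W
n=7: can move to 4, which is L ⇒ W
n=8: moves to 7(W), 6(W), 5(W), 1(W); every one is W ⇒ L
n=9: can move to 8, which is L ⇒ W
n=10: can move to 8, which is L ⇒ W
n=11: can move to 8, which is L ⇒ W
n=12: moves to 11(W), 10(W), 9(W), 5(W); every one is W ⇒ L
n=13: can move to 12, which is L ⇒ W
n=14: can move to 12, which is L ⇒ W
n=15: can move to 12, which is L ⇒ W
n=16: moves to 15(W), 14(W), 13(W), 9(W); every one is W ⇒ L
n=17: can move to 16, which is L ⇒ W
n=18: can move to 16, which is L ⇒ W
n=19: can move to 16, which is L ⇒ W
n=20: moves to 19(W), 18(W), 17(W), 13(W); every one is W ⇒ L
n=21: can move to 20, which is L ⇒ W
n=22: can move to 20, which is L ⇒ W
n=23: can move to 20, which is L ⇒ W
n=24: moves to 23(W), 22(W), 21(W), 17(W); every one is W ⇒ L
n=25: can move to 24, which is L ⇒ W
n=26: can move to 24, which is L ⇒ W
n=27: can move to 24, which is L ⇒ W
n=28: moves to 27(W), 26(W), 25(W), 21(W); every one is W ⇒ L
n=29: can move to 28, which is L ⇒ W
n=30: can move to 28, which is L ⇒ W
n=31: can move to 28, which is L ⇒ W
n=32: moves to 31(W), 30(W), 29(W), 25(W); every one is W ⇒ L
n=33: can move to 32, which is L ⇒ W
n=34: can move to 32, which is L ⇒ W
From 34 Maya can remove 2, leaving 32, reaching an L position.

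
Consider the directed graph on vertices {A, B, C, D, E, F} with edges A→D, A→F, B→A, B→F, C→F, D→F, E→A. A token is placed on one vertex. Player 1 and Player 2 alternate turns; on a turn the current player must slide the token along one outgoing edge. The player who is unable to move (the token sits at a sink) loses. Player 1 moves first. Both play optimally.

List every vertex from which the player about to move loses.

Compute win/loss labels from the base case upward. A position with no move is L. Any other position is W if it can reach an L in one move, else L.
Every edge goes from a vertex to one that appears earlier in the order F, C, D, A, E, B, so processing vertices in that order labels each vertex after all of its successors.
F: no outgoing edge → L
C: reaches L-position F → W
D: reaches L-position F → W
A: reaches L-position F → W
E: only reaches A(W), which is W → L
B: reaches L-position F → W
Reading off the rows marked L gives the requested list; there are 2 such vertices.

E, F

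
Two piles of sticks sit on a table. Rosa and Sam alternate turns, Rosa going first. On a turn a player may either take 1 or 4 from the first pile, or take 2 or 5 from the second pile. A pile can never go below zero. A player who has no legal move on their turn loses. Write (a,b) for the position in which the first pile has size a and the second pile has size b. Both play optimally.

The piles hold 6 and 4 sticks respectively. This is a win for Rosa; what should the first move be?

Move to (5,4).

Classify positions by backward induction: terminal positions (no move available) are L. From any other position, the mover wins iff some move reaches an L.
No move ever increases a pile, so every position that can arise here has a ≤ 6 and b ≤ 4; it is enough to label the cells with 0 ≤ a ≤ 6 and 0 ≤ b ≤ 4.
Every move lowers a or b (never raises either), so fill the grid row by row in increasing a, and left to right within a row: each cell's successors are then already labelled.
      b=0  b=1  b=2  b=3  b=4
a=0:    L    L    W    W    L
a=1:    W    W    L    L    W
a=2:    L    L    W    W    L
a=3:    W    W    L    L    W
a=4:    W    W    W    W    W
a=5:    L    L    W    W    L
a=6:    W    W    L    L    W
Cells with no legal move (terminal, hence L): (0,0), (0,1).
The remaining L cells, each justified by listing all of its moves:
(0,4): L (sole option (0,2)(W) is W)
(1,2): L (options (0,2)(W), (1,0)(W) are all W)
(1,3): L (options (0,3)(W), (1,1)(W) are all W)
(2,0): L (sole option (1,0)(W) is W)
(2,1): L (sole option (1,1)(W) is W)
(2,4): L (options (1,4)(W), (2,2)(W) are all W)
(3,2): L (options (2,2)(W), (3,0)(W) are all W)
(3,3): L (options (2,3)(W), (3,1)(W) are all W)
(5,0): L (options (4,0)(W), (1,0)(W) are all W)
(5,1): L (options (4,1)(W), (1,1)(W) are all W)
(5,4): L (options (4,4)(W), (1,4)(W), (5,2)(W) are all W)
(6,2): L (options (5,2)(W), (2,2)(W), (6,0)(W) are all W)
(6,3): L (options (5,3)(W), (2,3)(W), (6,1)(W) are all W)
Every other cell has at least one move into one of the L cells above, so it is W.
From (6,4), the L positions reachable in one move are: (5,4), (2,4), (6,2). Any move reaching one of these is winning.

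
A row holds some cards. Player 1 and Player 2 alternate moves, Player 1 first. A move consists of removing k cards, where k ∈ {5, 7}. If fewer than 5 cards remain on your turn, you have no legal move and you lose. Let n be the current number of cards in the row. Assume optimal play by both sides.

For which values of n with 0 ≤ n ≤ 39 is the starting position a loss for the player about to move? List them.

0, 1, 2, 3, 4, 12, 13, 14, 15, 16, 24, 25, 26, 27, 28, 36, 37, 38, 39

Use the standard recursion: the mover loses at a terminal position; elsewhere, the mover wins exactly when some move hands the opponent an L position.
n=0: no move → L
n=1: no move → L
n=2: no move → L
n=3: no move → L
n=4: no move → L
n=5: →0(L), so W
n=6: →1(L), so W
n=7: →2(L), so W
n=8: →3(L), so W
n=9: →4(L), so W
n=10: →3(L), so W
n=11: →4(L), so W
n=12: →7(W), 5(W) — all W, so L
n=13: →8(W), 6(W) — all W, so L
n=14: →9(W), 7(W) — all W, so L
n=15: →10(W), 8(W) — all W, so L
n=16: →11(W), 9(W) — all W, so L
n=17: →12(L), so W
n=18: →13(L), so W
n=19: →14(L), so W
n=20: →15(L), so W
n=21: →16(L), so W
n=22: →15(L), so W
n=23: →16(L), so W
n=24: →19(W), 17(W) — all W, so L
n=25: →20(W), 18(W) — all W, so L
n=26: →21(W), 19(W) — all W, so L
n=27: →22(W), 20(W) — all W, so L
n=28: →23(W), 21(W) — all W, so L
n=29: →24(L), so W
n=30: →25(L), so W
n=31: →26(L), so W
n=32: →27(L), so W
n=33: →28(L), so W
n=34: →27(L), so W
n=35: →28(L), so W
n=36: →31(W), 29(W) — all W, so L
n=37: →32(W), 30(W) — all W, so L
n=38: →33(W), 31(W) — all W, so L
n=39: →34(W), 32(W) — all W, so L
The losing starting values of n are exactly the entries labelled L in this table (19 of them).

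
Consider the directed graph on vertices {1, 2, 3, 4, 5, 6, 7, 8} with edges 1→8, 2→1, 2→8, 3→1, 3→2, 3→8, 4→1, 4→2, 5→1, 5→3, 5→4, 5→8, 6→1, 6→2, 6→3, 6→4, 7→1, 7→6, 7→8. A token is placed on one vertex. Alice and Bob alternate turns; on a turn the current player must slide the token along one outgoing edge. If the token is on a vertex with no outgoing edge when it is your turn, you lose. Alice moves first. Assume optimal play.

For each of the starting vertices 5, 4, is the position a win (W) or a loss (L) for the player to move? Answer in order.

Use the standard recursion: the mover loses at a terminal position; elsewhere, the mover wins exactly when some move hands the opponent an L position.
Every edge goes from a vertex to one that appears earlier in the order 8, 1, 2, 4, 3, 6, 5, 7, so processing vertices in that order labels each vertex after all of its successors.
8: no outgoing edge → L
1: can move to 8, which is L ⇒ W
2: can move to 8, which is L ⇒ W
4: moves to 2(W), 1(W); every one is W ⇒ L
3: can move to 8, which is L ⇒ W
6: can move to 4, which is L ⇒ W
5: can move to 4, which is L ⇒ W
7: can move to 8, which is L ⇒ W

5: W, 4: L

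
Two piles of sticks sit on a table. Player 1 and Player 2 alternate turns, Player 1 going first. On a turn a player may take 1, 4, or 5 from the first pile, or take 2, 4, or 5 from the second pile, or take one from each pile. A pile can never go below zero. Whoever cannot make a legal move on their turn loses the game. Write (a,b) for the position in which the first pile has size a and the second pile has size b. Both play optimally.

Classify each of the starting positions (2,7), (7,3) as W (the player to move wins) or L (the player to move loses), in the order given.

(2,7): L, (7,3): W

Use the standard recursion: the mover loses at a terminal position; elsewhere, the mover wins exactly when some move hands the opponent an L position.
No move ever increases a pile, so every position that can arise here has a ≤ 7 and b ≤ 7; it is enough to label the cells with 0 ≤ a ≤ 7 and 0 ≤ b ≤ 7.
Every move lowers a or b (never raises either), so fill the grid row by row in increasing a, and left to right within a row: each cell's successors are then already labelled.
      b=0  b=1  b=2  b=3  b=4  b=5  b=6  b=7
a=0:    L    L    W    W    W    W    W    L
a=1:    W    W    W    L    L    W    W    W
a=2:    L    L    W    W    W    W    W    L
a=3:    W    W    W    L    L    W    W    W
a=4:    W    W    L    W    W    W    W    W
a=5:    W    W    W    W    W    L    L    W
a=6:    W    W    L    W    W    W    W    W
a=7:    W    W    W    W    W    L    L    W
Cells with no legal move (terminal, hence L): (0,0), (0,1).
The remaining L cells, each justified by listing all of its moves:
(0,7): only reaches (0,5)(W), (0,3)(W), (0,2)(W), all W → L
(1,3): only reaches (0,3)(W), (1,1)(W), (0,2)(W), all W → L
(1,4): only reaches (0,4)(W), (1,2)(W), (1,0)(W), (0,3)(W), all W → L
(2,0): only reaches (1,0)(W), which is W → L
(2,1): only reaches (1,1)(W), (1,0)(W), all W → L
(2,7): only reaches (1,7)(W), (2,5)(W), (2,3)(W), (2,2)(W), (1,6)(W), all W → L
(3,3): only reaches (2,3)(W), (3,1)(W), (2,2)(W), all W → L
(3,4): only reaches (2,4)(W), (3,2)(W), (3,0)(W), (2,3)(W), all W → L
(4,2): only reaches (3,2)(W), (0,2)(W), (4,0)(W), (3,1)(W), all W → L
(5,5): only reaches (4,5)(W), (1,5)(W), (0,5)(W), (5,3)(W), (5,1)(W), (5,0)(W), (4,4)(W), all W → L
(5,6): only reaches (4,6)(W), (1,6)(W), (0,6)(W), (5,4)(W), (5,2)(W), (5,1)(W), (4,5)(W), all W → L
(6,2): only reaches (5,2)(W), (2,2)(W), (1,2)(W), (6,0)(W), (5,1)(W), all W → L
(7,5): only reaches (6,5)(W), (3,5)(W), (2,5)(W), (7,3)(W), (7,1)(W), (7,0)(W), (6,4)(W), all W → L
(7,6): only reaches (6,6)(W), (3,6)(W), (2,6)(W), (7,4)(W), (7,2)(W), (7,1)(W), (6,5)(W), all W → L
Every other cell has at least one move into one of the L cells above, so it is W.
(2,7): one of the L cells justified above, so L
(7,3): the move to (3,3) reaches an L cell, so W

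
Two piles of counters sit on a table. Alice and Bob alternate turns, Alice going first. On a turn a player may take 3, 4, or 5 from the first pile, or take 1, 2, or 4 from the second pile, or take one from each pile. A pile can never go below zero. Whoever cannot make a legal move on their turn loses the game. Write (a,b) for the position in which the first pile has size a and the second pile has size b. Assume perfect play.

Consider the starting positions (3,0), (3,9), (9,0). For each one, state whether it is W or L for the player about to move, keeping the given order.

(3,0): W, (3,9): W, (9,0): L

Positions with no move are L. A position that does have a move is losing for the player to move precisely when every available move leads to a winning position for the opponent. Fill in the labels:
No move ever increases a pile, so every position that can arise here has a ≤ 9 and b ≤ 9; it is enough to label the cells with 0 ≤ a ≤ 9 and 0 ≤ b ≤ 9.
Every move lowers a or b (never raises either), so fill the grid row by row in increasing a, and left to right within a row: each cell's successors are then already labelled.
      b=0  b=1  b=2  b=3  b=4  b=5  b=6  b=7  b=8  b=9
a=0:    L    W    W    L    W    W    L    W    W    L
a=1:    L    W    W    L    W    W    L    W    W    L
a=2:    L    W    W    L    W    W    L    W    W    L
a=3:    W    W    L    W    W    L    W    W    L    W
a=4:    W    L    W    W    L    W    W    L    W    W
a=5:    W    L    W    W    L    W    W    L    W    W
a=6:    W    L    W    W    L    W    W    L    W    W
a=7:    W    W    W    W    W    W    W    W    W    W
a=8:    L    W    W    L    W    W    L    W    W    L
a=9:    L    W    W    L    W    W    L    W    W    L
Cells with no legal move (terminal, hence L): (0,0), (1,0), (2,0).
The remaining L cells, each justified by listing all of its moves:
(0,3): L (options (0,2)(W), (0,1)(W) are all W)
(0,6): L (options (0,5)(W), (0,4)(W), (0,2)(W) are all W)
(0,9): L (options (0,8)(W), (0,7)(W), (0,5)(W) are all W)
(1,3): L (options (1,2)(W), (1,1)(W), (0,2)(W) are all W)
(1,6): L (options (1,5)(W), (1,4)(W), (1,2)(W), (0,5)(W) are all W)
(1,9): L (options (1,8)(W), (1,7)(W), (1,5)(W), (0,8)(W) are all W)
(2,3): L (options (2,2)(W), (2,1)(W), (1,2)(W) are all W)
(2,6): L (options (2,5)(W), (2,4)(W), (2,2)(W), (1,5)(W) are all W)
(2,9): L (options (2,8)(W), (2,7)(W), (2,5)(W), (1,8)(W) are all W)
(3,2): L (options (0,2)(W), (3,1)(W), (3,0)(W), (2,1)(W) are all W)
(3,5): L (options (0,5)(W), (3,4)(W), (3,3)(W), (3,1)(W), (2,4)(W) are all W)
(3,8): L (options (0,8)(W), (3,7)(W), (3,6)(W), (3,4)(W), (2,7)(W) are all W)
(4,1): L (options (1,1)(W), (0,1)(W), (4,0)(W), (3,0)(W) are all W)
(4,4): L (options (1,4)(W), (0,4)(W), (4,3)(W), (4,2)(W), (4,0)(W), (3,3)(W) are all W)
(4,7): L (options (1,7)(W), (0,7)(W), (4,6)(W), (4,5)(W), (4,3)(W), (3,6)(W) are all W)
(5,1): L (options (2,1)(W), (1,1)(W), (0,1)(W), (5,0)(W), (4,0)(W) are all W)
(5,4): L (options (2,4)(W), (1,4)(W), (0,4)(W), (5,3)(W), (5,2)(W), (5,0)(W), (4,3)(W) are all W)
(5,7): L (options (2,7)(W), (1,7)(W), (0,7)(W), (5,6)(W), (5,5)(W), (5,3)(W), (4,6)(W) are all W)
(6,1): L (options (3,1)(W), (2,1)(W), (1,1)(W), (6,0)(W), (5,0)(W) are all W)
(6,4): L (options (3,4)(W), (2,4)(W), (1,4)(W), (6,3)(W), (6,2)(W), (6,0)(W), (5,3)(W) are all W)
(6,7): L (options (3,7)(W), (2,7)(W), (1,7)(W), (6,6)(W), (6,5)(W), (6,3)(W), (5,6)(W) are all W)
(8,0): L (options (5,0)(W), (4,0)(W), (3,0)(W) are all W)
(8,3): L (options (5,3)(W), (4,3)(W), (3,3)(W), (8,2)(W), (8,1)(W), (7,2)(W) are all W)
(8,6): L (options (5,6)(W), (4,6)(W), (3,6)(W), (8,5)(W), (8,4)(W), (8,2)(W), (7,5)(W) are all W)
(8,9): L (options (5,9)(W), (4,9)(W), (3,9)(W), (8,8)(W), (8,7)(W), (8,5)(W), (7,8)(W) are all W)
(9,0): L (options (6,0)(W), (5,0)(W), (4,0)(W) are all W)
(9,3): L (options (6,3)(W), (5,3)(W), (4,3)(W), (9,2)(W), (9,1)(W), (8,2)(W) are all W)
(9,6): L (options (6,6)(W), (5,6)(W), (4,6)(W), (9,5)(W), (9,4)(W), (9,2)(W), (8,5)(W) are all W)
(9,9): L (options (6,9)(W), (5,9)(W), (4,9)(W), (9,8)(W), (9,7)(W), (9,5)(W), (8,8)(W) are all W)
Every other cell has at least one move into one of the L cells above, so it is W.
(3,0): the move to (0,0) reaches an L cell, so W
(3,9): the move to (0,9) reaches an L cell, so W
(9,0): one of the L cells justified above, so L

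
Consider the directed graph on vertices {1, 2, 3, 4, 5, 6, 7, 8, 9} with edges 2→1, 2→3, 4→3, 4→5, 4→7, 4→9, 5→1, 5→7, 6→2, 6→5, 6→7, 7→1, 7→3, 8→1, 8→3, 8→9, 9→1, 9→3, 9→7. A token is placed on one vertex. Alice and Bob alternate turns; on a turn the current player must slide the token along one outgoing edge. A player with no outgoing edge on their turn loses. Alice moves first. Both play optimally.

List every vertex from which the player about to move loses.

1, 3, 6

Use the standard recursion: the mover loses at a terminal position; elsewhere, the mover wins exactly when some move hands the opponent an L position.
Every edge goes from a vertex to one that appears earlier in the order 1, 3, 7, 9, 5, 8, 2, 4, 6, so processing vertices in that order labels each vertex after all of its successors.
1: no outgoing edge → L
3: no outgoing edge → L
7: →3(L), so W
9: →3(L), so W
5: →1(L), so W
8: →3(L), so W
2: →3(L), so W
4: →3(L), so W
6: →2(W), 5(W), 7(W) — all W, so L
Reading off the rows marked L gives the requested list; there are 3 such vertices.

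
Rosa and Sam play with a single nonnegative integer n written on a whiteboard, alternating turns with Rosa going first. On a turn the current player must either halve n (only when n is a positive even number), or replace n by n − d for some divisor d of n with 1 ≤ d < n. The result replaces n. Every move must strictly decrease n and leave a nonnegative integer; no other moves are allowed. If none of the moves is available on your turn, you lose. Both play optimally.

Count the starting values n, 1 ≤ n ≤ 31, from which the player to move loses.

Use the standard recursion: the mover loses at a terminal position; elsewhere, the mover wins exactly when some move hands the opponent an L position.
n=0: no move → L
n=1: no move → L
n=2: reaches L-position 1 → W
n=3: only reaches 2(W), which is W → L
n=4: reaches L-position 3 → W
n=5: only reaches 4(W), which is W → L
n=6: reaches L-position 3 → W
n=7: only reaches 6(W), which is W → L
n=8: reaches L-position 7 → W
n=9: only reaches 6(W), 8(W), all W → L
n=10: reaches L-position 5 → W
n=11: only reaches 10(W), which is W → L
n=12: reaches L-position 9 → W
n=13: only reaches 12(W), which is W → L
n=14: reaches L-position 7 → W
n=15: only reaches 10(W), 12(W), 14(W), all W → L
n=16: reaches L-position 15 → W
n=17: only reaches 16(W), which is W → L
n=18: reaches L-position 9 → W
n=19: only reaches 18(W), which is W → L
n=20: reaches L-position 15 → W
n=21: only reaches 14(W), 18(W), 20(W), all W → L
n=22: reaches L-position 11 → W
n=23: only reaches 22(W), which is W → L
n=24: reaches L-position 21 → W
n=25: only reaches 20(W), 24(W), all W → L
n=26: reaches L-position 13 → W
n=27: only reaches 18(W), 24(W), 26(W), all W → L
n=28: reaches L-position 21 → W
n=29: only reaches 28(W), which is W → L
n=30: reaches L-position 15 → W
n=31: only reaches 30(W), which is W → L
L entries with 1 ≤ n ≤ 31 (n=0 is outside the asked range and is not counted): n = 1, 3, 5, 7, 9, 11, 13, 15, 17, 19, 21, 23, 25, 27, 29, 31; that makes 16.

16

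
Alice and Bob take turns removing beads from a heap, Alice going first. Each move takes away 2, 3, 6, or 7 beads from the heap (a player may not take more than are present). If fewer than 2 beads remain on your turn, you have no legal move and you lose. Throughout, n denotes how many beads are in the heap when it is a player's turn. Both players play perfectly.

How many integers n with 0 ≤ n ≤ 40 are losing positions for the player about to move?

Classify positions by backward induction: terminal positions (no move available) are L. From any other position, the mover wins iff some move reaches an L.
n=0: no move → L
n=1: no move → L
n=2: reaches L-position 0 → W
n=3: reaches L-position 1 → W
n=4: reaches L-position 1 → W
n=5: only reaches 3(W), 2(W), all W → L
n=6: reaches L-position 0 → W
n=7: reaches L-position 5 → W
n=8: reaches L-position 5 → W
n=9: only reaches 7(W), 6(W), 3(W), 2(W), all W → L
n=10: only reaches 8(W), 7(W), 4(W), 3(W), all W → L
n=11: reaches L-position 9 → W
n=12: reaches L-position 10 → W
n=13: reaches L-position 10 → W
n=14: only reaches 12(W), 11(W), 8(W), 7(W), all W → L
n=15: reaches L-position 9 → W
n=16: reaches L-position 14 → W
n=17: reaches L-position 14 → W
n=18: only reaches 16(W), 15(W), 12(W), 11(W), all W → L
n=19: only reaches 17(W), 16(W), 13(W), 12(W), all W → L
n=20: reaches L-position 18 → W
n=21: reaches L-position 19 → W
n=22: reaches L-position 19 → W
n=23: only reaches 21(W), 20(W), 17(W), 16(W), all W → L
n=24: reaches L-position 18 → W
n=25: reaches L-position 23 → W
n=26: reaches L-position 23 → W
n=27: only reaches 25(W), 24(W), 21(W), 20(W), all W → L
n=28: only reaches 26(W), 25(W), 22(W), 21(W), all W → L
n=29: reaches L-position 27 → W
n=30: reaches L-position 28 → W
n=31: reaches L-position 28 → W
n=32: only reaches 30(W), 29(W), 26(W), 25(W), all W → L
n=33: reaches L-position 27 → W
n=34: reaches L-position 32 → W
n=35: reaches L-position 32 → W
n=36: only reaches 34(W), 33(W), 30(W), 29(W), all W → L
n=37: only reaches 35(W), 34(W), 31(W), 30(W), all W → L
n=38: reaches L-position 36 → W
n=39: reaches L-position 37 → W
n=40: reaches L-position 37 → W
L entries with 0 ≤ n ≤ 40: n = 0, 1, 5, 9, 10, 14, 18, 19, 23, 27, 28, 32, 36, 37; that makes 14.

14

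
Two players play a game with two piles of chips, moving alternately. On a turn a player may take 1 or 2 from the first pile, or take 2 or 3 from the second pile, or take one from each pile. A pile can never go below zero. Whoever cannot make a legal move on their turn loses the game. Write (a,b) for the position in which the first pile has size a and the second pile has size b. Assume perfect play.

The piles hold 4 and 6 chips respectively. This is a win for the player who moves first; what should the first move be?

Move to (3,6).

Work bottom-up. With no move the player to move loses. Otherwise the position is W if at least one move leads to an L position for the opponent, and L if every move leads to a W.
No move ever increases a pile, so every position that can arise here has a ≤ 4 and b ≤ 6; it is enough to label the cells with 0 ≤ a ≤ 4 and 0 ≤ b ≤ 6.
Every move lowers a or b (never raises either), so fill the grid row by row in increasing a, and left to right within a row: each cell's successors are then already labelled.
      b=0  b=1  b=2  b=3  b=4  b=5  b=6
a=0:    L    L    W    W    W    L    L
a=1:    W    W    W    L    L    W    W
a=2:    W    W    L    W    W    W    W
a=3:    L    L    W    W    W    L    L
a=4:    W    W    W    L    L    W    W
Cells with no legal move (terminal, hence L): (0,0), (0,1).
The remaining L cells, each justified by listing all of its moves:
(0,5): moves to (0,3)(W), (0,2)(W); every one is W ⇒ L
(0,6): moves to (0,4)(W), (0,3)(W); every one is W ⇒ L
(1,3): moves to (0,3)(W), (1,1)(W), (1,0)(W), (0,2)(W); every one is W ⇒ L
(1,4): moves to (0,4)(W), (1,2)(W), (1,1)(W), (0,3)(W); every one is W ⇒ L
(2,2): moves to (1,2)(W), (0,2)(W), (2,0)(W), (1,1)(W); every one is W ⇒ L
(3,0): moves to (2,0)(W), (1,0)(W); every one is W ⇒ L
(3,1): moves to (2,1)(W), (1,1)(W), (2,0)(W); every one is W ⇒ L
(3,5): moves to (2,5)(W), (1,5)(W), (3,3)(W), (3,2)(W), (2,4)(W); every one is W ⇒ L
(3,6): moves to (2,6)(W), (1,6)(W), (3,4)(W), (3,3)(W), (2,5)(W); every one is W ⇒ L
(4,3): moves to (3,3)(W), (2,3)(W), (4,1)(W), (4,0)(W), (3,2)(W); every one is W ⇒ L
(4,4): moves to (3,4)(W), (2,4)(W), (4,2)(W), (4,1)(W), (3,3)(W); every one is W ⇒ L
Every other cell has at least one move into one of the L cells above, so it is W.
From (4,6), the L positions reachable in one move are: (3,6), (4,4), (4,3), (3,5). Any move reaching one of these is winning.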